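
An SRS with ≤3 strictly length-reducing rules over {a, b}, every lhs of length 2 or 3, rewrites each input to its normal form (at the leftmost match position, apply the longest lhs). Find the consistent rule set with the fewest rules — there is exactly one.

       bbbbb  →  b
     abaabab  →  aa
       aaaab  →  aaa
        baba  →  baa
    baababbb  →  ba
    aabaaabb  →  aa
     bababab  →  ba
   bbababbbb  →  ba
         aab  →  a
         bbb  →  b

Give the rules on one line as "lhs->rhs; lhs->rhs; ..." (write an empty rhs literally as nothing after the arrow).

aab->a; ab->a; bb->b

  | bbbbb => bbbb => bbb => bb => b
  | abaabab => aaabab => aaab => aa
  | aaaab => aaa
  | baba => baa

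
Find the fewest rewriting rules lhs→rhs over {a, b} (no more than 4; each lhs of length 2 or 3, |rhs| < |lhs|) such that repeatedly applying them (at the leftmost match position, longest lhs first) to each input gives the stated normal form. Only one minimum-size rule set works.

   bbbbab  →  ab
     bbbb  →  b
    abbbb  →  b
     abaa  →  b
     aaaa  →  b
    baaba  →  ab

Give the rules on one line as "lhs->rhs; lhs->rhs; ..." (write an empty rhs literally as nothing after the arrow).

aa->b; aaa->bb; aab->aa; bb->a

  | bbbbab => abbab => aaab => bbb => ab
  | bbbb => abb => aa => b
  | abbbb => aabb => aab => aa => b
  | abaa => abb => aa => b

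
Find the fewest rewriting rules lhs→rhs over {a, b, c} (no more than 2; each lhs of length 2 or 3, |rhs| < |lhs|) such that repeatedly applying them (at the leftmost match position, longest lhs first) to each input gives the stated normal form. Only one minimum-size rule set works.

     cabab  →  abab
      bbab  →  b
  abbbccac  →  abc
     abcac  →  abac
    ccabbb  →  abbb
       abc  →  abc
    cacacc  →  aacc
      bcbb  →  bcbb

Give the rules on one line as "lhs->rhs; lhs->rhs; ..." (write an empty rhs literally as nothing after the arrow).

  | cabab => abab
  | bbab => b
  | abbbccac => abbbcac => abbbac => abc
  | abcac => abac

bba->; ca->a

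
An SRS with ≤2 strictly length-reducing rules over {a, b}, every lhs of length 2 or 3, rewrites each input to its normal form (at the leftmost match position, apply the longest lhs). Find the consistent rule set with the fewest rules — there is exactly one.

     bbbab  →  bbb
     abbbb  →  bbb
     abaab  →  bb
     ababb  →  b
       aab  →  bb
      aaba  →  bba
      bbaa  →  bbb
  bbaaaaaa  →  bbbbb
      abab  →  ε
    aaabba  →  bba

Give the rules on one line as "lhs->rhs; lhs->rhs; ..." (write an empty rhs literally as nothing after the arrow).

  | bbbab => bbb
  | abbbb => bbb
  | abaab => aab => bb
  | ababb => abb => b

aa->b; ab->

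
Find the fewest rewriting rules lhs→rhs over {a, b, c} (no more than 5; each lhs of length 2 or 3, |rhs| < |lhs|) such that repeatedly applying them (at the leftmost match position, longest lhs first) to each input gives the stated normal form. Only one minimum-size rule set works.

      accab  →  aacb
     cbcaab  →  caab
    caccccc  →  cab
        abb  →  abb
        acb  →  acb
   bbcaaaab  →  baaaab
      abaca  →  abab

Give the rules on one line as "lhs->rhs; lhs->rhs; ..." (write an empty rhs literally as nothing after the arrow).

  | accab => aacb
  | cbcaab => caab
  | caccccc => cabccc => cacc => cab
  | abb

aca->ab; bc->; cc->b; cca->ac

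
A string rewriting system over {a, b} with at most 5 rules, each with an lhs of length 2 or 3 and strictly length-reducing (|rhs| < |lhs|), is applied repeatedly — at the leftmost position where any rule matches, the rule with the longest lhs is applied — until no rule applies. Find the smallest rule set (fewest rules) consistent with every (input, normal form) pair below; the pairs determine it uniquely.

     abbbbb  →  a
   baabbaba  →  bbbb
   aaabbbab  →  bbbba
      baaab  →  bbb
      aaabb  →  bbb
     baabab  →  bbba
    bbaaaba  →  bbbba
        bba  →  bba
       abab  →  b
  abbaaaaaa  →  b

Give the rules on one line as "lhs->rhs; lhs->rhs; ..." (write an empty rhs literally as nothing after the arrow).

aa->b; aaa->aa; ab->a; aba->

  | abbbbb => abbbb => abbb => abb => ab => a
  | baabbaba => bbbbaba => bbbb
  | aaabbbab => aabbbab => bbbbab => bbbba
  | baaab => baab => bbb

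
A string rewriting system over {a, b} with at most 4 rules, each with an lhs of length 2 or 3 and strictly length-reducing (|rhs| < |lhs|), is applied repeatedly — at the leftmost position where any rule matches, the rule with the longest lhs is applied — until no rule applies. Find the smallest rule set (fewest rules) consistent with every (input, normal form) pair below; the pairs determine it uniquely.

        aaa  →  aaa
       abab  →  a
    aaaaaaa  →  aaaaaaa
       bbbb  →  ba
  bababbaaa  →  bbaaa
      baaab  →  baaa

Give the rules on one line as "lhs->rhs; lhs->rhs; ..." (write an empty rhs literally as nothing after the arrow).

ab->a; aba->a; abb->b; bbb->ba

  | aaa
  | abab => ab => a
  | aaaaaaa
  | bbbb => bab => ba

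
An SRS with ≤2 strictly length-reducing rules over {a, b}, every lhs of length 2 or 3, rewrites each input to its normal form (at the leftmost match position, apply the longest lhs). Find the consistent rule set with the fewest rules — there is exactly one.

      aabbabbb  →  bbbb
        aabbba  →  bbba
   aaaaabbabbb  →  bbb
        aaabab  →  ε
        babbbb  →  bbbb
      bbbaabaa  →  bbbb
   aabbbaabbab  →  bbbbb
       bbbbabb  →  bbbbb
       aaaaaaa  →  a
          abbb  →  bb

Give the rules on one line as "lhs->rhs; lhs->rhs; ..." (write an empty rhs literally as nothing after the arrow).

  | aabbabbb => bbabbb => bbbb
  | aabbba => bbba
  | aaaaabbabbb => aaabbabbb => abbabbb => babbb => bbb
  | aaabab => abab => ab => ε

aa->; ab->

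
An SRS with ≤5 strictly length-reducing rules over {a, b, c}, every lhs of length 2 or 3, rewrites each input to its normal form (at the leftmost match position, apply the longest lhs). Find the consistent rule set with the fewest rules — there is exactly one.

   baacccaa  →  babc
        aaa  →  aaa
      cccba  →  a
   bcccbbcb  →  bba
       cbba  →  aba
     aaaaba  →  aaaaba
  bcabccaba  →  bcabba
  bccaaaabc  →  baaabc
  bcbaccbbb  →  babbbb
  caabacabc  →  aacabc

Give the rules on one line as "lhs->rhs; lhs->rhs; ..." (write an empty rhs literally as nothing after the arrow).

  | baacccaa => babcaa => babc
  | aaa
  | cccba => ccaa => a
  | bcccbbcb => bccabcb => bbcb => bba

acc->b; caa->c; cb->a; cca->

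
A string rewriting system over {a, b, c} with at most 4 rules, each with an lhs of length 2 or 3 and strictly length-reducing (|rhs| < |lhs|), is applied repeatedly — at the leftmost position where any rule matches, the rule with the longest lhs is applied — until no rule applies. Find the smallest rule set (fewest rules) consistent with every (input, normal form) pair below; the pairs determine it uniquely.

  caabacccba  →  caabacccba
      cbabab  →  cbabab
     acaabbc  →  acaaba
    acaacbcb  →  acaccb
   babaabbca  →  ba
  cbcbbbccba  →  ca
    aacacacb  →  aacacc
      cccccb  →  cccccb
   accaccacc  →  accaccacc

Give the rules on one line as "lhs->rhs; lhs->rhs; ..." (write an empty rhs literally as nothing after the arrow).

acb->c; baa->; bc->a

  | caabacccba
  | cbabab
  | acaabbc => acaaba
  | acaacbcb => acaccb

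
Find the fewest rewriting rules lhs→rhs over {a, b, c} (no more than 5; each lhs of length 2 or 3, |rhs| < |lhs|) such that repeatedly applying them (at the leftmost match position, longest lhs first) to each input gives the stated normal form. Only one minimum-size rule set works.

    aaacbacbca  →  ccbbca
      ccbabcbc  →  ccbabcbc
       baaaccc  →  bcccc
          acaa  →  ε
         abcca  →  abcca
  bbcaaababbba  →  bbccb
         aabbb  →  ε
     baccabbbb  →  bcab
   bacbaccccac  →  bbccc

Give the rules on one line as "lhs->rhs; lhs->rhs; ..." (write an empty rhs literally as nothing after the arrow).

aa->; aaa->c; ac->; bbb->

  | aaacbacbca => ccbacbca => ccbbca
  | ccbabcbc
  | baaaccc => bcccc
  | acaa => aa => ε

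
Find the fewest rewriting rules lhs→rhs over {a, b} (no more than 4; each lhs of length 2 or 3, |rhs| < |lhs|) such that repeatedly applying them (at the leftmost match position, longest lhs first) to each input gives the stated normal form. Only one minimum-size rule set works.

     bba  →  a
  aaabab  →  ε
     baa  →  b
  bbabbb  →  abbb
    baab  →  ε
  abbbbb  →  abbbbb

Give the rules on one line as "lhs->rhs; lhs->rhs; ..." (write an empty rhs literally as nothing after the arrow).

aa->b; aab->; ba->a

  | bba => ba => a
  | aaabab => babab => abab => aab => ε
  | baa => aa => b
  | bbabbb => babbb => abbb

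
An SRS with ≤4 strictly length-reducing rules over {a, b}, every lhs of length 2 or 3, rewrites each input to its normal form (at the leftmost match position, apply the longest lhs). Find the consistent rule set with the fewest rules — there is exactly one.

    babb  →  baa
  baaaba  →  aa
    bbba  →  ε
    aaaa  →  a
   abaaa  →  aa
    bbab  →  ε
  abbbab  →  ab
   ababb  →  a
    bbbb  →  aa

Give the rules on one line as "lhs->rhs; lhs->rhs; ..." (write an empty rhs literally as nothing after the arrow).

  | babb => baa
  | baaaba => bba => aa
  | bbba => aba => ε
  | aaaa => a

aaa->; aab->; aba->; bb->a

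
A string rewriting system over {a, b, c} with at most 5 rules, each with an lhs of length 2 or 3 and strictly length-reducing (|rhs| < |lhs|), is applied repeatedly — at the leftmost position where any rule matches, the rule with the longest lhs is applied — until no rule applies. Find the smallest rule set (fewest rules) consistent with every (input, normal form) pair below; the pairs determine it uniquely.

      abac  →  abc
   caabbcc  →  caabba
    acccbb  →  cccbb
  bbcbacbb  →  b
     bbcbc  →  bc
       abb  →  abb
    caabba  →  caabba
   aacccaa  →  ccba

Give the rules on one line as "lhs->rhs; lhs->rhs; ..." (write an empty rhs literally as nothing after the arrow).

  | abac => abc
  | caabbcc => caabba
  | acccbb => cccbb
  | bbcbacbb => bacbb => bcbb => b

ac->c; bcb->; bcc->ba; cca->cb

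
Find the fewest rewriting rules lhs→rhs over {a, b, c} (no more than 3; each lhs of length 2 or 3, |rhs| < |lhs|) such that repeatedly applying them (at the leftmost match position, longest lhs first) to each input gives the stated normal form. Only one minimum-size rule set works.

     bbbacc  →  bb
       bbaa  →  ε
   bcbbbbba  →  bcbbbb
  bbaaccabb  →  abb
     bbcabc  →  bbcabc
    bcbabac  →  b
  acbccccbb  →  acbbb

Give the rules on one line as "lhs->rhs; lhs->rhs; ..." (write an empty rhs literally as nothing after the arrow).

ba->; cc->

  | bbbacc => bbcc => bb
  | bbaa => ba => ε
  | bcbbbbba => bcbbbb
  | bbaaccabb => baccabb => ccabb => abb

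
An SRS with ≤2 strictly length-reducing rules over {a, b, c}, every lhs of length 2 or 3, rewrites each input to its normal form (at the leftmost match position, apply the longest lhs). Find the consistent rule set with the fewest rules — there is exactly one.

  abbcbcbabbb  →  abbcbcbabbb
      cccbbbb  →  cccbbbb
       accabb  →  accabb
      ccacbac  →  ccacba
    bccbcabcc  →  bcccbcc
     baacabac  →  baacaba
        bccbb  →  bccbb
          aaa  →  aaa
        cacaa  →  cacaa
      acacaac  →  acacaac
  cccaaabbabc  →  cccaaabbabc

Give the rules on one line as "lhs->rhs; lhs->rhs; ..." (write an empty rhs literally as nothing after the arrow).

bac->ba; bca->c

  | abbcbcbabbb
  | cccbbbb
  | accabb
  | ccacbac => ccacba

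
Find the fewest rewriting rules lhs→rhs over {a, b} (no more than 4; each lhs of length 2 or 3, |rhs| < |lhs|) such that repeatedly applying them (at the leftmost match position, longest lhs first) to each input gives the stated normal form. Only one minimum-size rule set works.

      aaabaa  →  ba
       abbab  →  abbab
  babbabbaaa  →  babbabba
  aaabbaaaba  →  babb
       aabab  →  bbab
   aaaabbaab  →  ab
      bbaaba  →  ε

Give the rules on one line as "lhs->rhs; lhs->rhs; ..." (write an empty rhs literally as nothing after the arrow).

  | aaabaa => babaa => ba
  | abbab
  | babbabbaaa => babbabba
  | aaabbaaaba => babbaaaba => babbaba => babb

aa->b; aba->; baa->b; bbb->ab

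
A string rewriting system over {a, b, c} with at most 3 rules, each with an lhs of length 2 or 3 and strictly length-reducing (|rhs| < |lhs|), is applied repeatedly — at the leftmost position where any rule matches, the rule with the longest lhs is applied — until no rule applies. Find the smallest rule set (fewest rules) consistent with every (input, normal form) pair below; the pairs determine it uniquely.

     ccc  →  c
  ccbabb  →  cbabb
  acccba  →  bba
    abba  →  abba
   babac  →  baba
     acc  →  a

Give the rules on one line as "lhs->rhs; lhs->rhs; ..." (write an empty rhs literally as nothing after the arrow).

  | ccc => cc => c
  | ccbabb => cbabb
  | acccba => accba => acba => bba
  | abba

ac->a; acb->bb; cc->c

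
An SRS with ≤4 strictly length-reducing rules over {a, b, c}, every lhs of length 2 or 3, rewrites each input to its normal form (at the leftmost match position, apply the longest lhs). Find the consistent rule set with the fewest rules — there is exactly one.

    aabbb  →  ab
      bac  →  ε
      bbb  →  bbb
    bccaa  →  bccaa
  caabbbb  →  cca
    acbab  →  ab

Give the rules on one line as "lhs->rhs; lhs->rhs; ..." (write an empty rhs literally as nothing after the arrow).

  | aabbb => acab => ab
  | bac => ac => ε
  | bbb
  | bccaa

abb->ca; ac->; ba->a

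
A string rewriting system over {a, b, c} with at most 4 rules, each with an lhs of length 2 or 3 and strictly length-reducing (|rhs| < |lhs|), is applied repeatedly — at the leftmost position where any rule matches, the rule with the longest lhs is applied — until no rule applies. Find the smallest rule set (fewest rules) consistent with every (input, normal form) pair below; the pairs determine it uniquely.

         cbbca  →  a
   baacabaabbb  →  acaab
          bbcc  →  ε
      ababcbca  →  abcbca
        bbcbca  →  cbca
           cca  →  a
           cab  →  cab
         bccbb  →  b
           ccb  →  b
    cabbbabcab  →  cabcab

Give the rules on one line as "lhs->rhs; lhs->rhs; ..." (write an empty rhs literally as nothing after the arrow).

  | cbbca => cca => a
  | baacabaabbb => acabaabbb => acaabbb => acaab
  | bbcc => cc => ε
  | ababcbca => abcbca

ba->; bb->; cc->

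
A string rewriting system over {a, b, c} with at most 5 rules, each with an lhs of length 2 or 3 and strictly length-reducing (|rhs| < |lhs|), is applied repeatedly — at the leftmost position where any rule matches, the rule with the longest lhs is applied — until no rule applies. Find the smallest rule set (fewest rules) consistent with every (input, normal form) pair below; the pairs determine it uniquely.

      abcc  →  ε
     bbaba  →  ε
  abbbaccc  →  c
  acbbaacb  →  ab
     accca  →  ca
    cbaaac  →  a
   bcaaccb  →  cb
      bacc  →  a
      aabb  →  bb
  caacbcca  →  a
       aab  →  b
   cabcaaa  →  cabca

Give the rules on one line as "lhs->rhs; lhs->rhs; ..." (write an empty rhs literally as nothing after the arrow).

  | abcc => aba => aa => ε
  | bbaba => baba => aba => aa => ε
  | abbbaccc => abbaccc => abaccc => aaccc => ccc => ac => c
  | acbbaacb => cbbaacb => cbaacb => caacb => ccb => ab

aa->; ac->c; ba->a; cc->a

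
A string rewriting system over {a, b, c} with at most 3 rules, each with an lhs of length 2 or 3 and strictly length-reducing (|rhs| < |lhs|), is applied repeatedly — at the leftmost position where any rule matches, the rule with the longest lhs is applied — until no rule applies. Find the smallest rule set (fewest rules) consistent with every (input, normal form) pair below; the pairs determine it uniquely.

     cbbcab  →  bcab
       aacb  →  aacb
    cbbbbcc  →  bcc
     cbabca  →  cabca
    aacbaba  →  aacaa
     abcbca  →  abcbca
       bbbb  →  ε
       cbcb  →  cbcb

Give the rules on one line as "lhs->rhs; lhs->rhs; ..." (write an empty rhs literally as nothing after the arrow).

  | cbbcab => bcab
  | aacb
  | cbbbbcc => bbbcc => bcc
  | cbabca => cabca

ba->a; bb->; cbb->b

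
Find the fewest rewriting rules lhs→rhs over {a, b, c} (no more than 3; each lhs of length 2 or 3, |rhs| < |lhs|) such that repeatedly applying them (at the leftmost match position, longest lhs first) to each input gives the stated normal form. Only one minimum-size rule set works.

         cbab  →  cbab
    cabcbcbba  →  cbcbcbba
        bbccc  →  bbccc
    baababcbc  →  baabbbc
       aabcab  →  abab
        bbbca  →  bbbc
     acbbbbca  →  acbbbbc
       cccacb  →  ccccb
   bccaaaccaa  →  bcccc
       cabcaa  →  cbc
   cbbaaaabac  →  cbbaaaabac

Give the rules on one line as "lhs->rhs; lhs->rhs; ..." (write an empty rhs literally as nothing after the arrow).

  | cbab
  | cabcbcbba => cbcbcbba
  | bbccc
  | baababcbc => baabbbc

abc->b; ca->c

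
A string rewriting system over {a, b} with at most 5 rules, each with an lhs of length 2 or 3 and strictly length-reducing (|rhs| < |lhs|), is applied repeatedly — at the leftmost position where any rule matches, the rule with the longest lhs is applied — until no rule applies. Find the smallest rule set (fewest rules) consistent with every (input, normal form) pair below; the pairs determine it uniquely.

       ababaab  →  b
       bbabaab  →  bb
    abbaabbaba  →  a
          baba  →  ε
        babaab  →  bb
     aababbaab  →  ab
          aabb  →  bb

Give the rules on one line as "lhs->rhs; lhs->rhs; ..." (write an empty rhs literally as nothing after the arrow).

aa->; aaa->b; abb->aa; ba->a

  | ababaab => aabaab => baab => aab => b
  | bbabaab => babaab => abaab => aaab => bb
  | abbaabbaba => aaaabbaba => babbaba => abbaba => aaaba => bba => ba => a
  | baba => aba => aa => ε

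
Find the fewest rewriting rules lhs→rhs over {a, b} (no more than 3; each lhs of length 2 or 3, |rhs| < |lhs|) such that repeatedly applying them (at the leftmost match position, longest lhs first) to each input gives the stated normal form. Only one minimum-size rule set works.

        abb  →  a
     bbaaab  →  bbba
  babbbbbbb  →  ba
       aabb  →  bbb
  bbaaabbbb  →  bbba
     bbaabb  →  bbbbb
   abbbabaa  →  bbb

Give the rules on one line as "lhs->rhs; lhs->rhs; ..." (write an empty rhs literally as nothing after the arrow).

  | abb => ab => a
  | bbaaab => bbbab => bbba
  | babbbbbbb => babbbbbb => babbbbb => babbbb => babbb => babb => bab => ba
  | aabb => bbb

aa->b; ab->a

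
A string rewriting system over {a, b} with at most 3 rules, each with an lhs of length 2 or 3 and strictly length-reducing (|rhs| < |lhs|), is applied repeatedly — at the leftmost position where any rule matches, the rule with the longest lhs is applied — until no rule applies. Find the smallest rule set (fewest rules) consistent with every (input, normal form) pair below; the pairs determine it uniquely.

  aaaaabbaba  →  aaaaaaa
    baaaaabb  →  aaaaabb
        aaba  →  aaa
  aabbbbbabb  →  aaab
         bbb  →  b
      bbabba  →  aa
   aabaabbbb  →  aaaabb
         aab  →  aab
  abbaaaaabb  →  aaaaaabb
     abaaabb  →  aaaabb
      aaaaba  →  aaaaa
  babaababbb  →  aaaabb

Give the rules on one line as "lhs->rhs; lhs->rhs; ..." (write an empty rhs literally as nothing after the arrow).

ba->a; bab->a; bbb->b

  | aaaaabbaba => aaaaabaa => aaaaaaa
  | baaaaabb => aaaaabb
  | aaba => aaa
  | aabbbbbabb => aabbbabb => aababb => aaab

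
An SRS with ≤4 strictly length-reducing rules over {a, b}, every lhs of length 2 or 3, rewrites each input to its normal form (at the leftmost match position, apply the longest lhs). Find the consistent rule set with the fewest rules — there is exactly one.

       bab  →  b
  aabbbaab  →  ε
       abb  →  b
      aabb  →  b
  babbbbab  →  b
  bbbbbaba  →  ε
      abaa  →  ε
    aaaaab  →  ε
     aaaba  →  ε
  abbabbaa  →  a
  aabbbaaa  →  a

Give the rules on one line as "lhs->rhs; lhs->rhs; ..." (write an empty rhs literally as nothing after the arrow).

aa->a; ab->; aba->ab; bb->a

  | bab => b
  | aabbbaab => abbbaab => bbaab => aaab => aab => ab => ε
  | abb => b
  | aabb => abb => b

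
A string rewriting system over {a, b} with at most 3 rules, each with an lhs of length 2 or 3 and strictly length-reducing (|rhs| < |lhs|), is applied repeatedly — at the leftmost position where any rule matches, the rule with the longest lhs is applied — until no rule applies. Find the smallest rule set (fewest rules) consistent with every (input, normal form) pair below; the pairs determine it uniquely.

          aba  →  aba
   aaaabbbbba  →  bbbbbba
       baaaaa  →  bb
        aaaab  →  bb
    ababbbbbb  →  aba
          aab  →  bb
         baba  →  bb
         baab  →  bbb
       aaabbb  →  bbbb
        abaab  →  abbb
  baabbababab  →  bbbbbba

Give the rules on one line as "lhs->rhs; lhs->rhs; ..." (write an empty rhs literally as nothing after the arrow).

aa->b; aaa->aa; bab->ba

  | aba
  | aaaabbbbba => aaabbbbba => aabbbbba => bbbbbba
  | baaaaa => baaaa => baaa => baa => bb
  | aaaab => aaab => aab => bb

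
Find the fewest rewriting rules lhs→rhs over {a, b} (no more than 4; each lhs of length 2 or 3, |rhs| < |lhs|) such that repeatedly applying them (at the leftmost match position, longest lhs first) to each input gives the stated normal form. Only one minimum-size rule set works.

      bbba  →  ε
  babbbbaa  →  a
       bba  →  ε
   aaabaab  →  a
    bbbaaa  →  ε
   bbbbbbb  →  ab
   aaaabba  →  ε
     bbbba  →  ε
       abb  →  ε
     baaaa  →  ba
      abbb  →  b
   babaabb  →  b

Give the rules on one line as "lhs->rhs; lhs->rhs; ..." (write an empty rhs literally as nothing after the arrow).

aa->; aaa->; aba->; bb->a

  | bbba => aba => ε
  | babbbbaa => baabbaa => bbbaa => abaa => a
  | bba => aa => ε
  | aaabaab => baab => bb => a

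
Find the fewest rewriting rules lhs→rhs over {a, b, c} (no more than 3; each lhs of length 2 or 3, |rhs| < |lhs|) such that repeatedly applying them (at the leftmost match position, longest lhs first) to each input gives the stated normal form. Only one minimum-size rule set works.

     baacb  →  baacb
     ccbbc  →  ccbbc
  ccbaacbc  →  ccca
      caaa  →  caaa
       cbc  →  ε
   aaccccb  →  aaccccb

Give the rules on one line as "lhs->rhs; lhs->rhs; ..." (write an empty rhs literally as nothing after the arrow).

cba->cc; cbc->

  | baacb
  | ccbbc
  | ccbaacbc => cccacbc => ccca
  | caaa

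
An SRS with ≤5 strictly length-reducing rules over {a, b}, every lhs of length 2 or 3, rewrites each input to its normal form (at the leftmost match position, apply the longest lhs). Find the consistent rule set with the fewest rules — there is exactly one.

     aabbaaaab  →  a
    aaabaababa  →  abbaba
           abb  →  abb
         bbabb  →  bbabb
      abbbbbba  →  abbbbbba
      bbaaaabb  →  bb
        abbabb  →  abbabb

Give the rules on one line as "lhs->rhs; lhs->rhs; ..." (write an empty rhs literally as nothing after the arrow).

  | aabbaaaab => aabaaaab => aaaaaab => abaaab => aab => aa => a
  | aaabaababa => abbaababa => abbaba
  | abb
  | bbabb

aa->a; aaa->ab; aab->aa; baa->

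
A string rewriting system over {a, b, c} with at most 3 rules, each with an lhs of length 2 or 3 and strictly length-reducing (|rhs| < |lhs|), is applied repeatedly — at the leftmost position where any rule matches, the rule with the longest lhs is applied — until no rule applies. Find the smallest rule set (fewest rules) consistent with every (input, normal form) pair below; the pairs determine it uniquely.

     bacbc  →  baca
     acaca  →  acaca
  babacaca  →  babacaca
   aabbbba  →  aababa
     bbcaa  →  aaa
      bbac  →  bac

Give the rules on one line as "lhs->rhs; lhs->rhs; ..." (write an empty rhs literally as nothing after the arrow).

  | bacbc => baca
  | acaca
  | babacaca
  | aabbbba => aababa

bb->b; bbb->ba; bc->a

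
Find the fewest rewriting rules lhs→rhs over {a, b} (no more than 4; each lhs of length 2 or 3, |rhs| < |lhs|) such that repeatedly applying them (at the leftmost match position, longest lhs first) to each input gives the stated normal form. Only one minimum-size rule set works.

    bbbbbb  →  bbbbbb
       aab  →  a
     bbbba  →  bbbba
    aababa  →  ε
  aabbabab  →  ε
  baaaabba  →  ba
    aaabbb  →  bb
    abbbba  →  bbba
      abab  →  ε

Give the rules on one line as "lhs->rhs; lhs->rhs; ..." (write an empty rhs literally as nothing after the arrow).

aa->; aab->a; ab->

  | bbbbbb
  | aab => a
  | bbbba
  | aababa => aaba => aa => ε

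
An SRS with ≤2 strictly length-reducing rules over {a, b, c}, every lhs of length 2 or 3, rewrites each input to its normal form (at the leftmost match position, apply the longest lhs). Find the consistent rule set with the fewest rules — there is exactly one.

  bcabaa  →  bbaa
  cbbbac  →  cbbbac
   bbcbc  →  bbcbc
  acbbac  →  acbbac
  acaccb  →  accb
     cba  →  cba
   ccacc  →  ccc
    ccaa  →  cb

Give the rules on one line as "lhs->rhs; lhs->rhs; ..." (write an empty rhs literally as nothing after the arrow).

ca->; caa->b

  | bcabaa => bbaa
  | cbbbac
  | bbcbc
  | acbbac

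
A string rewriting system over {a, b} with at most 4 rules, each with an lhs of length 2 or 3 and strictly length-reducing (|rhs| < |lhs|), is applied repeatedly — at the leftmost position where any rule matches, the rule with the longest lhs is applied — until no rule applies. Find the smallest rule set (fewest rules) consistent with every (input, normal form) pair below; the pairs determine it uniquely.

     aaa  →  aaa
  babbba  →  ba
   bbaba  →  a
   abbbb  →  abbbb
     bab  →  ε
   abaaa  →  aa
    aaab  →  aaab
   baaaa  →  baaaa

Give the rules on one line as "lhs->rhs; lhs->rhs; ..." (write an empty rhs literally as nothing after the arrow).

  | aaa
  | babbba => bba => ba
  | bbaba => baba => a
  | abbbb

aba->; bab->; bba->ba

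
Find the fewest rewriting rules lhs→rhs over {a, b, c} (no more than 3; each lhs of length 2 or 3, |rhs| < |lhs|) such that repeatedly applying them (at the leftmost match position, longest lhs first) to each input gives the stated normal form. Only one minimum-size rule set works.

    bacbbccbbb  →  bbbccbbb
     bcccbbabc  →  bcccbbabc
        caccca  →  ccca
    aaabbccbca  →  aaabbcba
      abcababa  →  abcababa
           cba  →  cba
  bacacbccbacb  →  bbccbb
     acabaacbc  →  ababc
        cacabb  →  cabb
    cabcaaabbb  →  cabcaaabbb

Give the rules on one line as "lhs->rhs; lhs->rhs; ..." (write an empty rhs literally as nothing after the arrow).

  | bacbbccbbb => bbbccbbb
  | bcccbbabc
  | caccca => ccca
  | aaabbccbca => aaabbcba

ac->; cbc->b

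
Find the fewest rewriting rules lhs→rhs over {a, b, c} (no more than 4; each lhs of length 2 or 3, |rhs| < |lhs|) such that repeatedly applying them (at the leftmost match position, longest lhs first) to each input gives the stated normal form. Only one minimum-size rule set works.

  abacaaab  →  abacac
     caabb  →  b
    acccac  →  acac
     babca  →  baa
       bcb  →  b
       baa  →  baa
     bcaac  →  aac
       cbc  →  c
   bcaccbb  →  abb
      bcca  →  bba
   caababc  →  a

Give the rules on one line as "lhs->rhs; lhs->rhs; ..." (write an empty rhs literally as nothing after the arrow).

  | abacaaab => abacac
  | caabb => ccb => b
  | acccac => acac
  | babca => baa

aab->c; bc->; bcc->bb; cc->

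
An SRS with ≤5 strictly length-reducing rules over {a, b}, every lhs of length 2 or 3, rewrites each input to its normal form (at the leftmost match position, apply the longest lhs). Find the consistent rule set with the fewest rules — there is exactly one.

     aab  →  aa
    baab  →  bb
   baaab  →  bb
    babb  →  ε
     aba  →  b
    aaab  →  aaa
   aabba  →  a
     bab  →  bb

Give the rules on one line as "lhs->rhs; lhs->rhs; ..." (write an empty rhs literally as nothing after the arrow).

ab->a; aba->b; ba->b; bbb->

  | aab => aa
  | baab => bab => bb
  | baaab => baab => bab => bb
  | babb => bbb => ε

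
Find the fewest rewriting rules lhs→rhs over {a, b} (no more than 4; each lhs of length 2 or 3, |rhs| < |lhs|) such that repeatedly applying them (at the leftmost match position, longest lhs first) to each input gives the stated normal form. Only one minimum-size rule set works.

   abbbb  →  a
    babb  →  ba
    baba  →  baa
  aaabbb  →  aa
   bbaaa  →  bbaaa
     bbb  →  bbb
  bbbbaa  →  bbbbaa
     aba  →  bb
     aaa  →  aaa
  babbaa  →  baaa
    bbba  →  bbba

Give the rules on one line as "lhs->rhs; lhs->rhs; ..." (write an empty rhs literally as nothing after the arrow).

  | abbbb => abb => a
  | babb => bab => ba
  | baba => baa
  | aaabbb => aaab => aa

ab->; aba->bb; abb->a; bab->ba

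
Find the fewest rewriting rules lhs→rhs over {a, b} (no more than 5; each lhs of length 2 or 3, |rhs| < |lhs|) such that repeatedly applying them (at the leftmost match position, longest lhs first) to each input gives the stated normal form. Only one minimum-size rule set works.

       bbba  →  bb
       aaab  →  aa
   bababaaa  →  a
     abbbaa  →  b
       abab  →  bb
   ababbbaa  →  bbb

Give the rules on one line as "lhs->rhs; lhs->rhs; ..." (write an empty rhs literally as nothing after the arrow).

  | bbba => bb
  | aaab => aa
  | bababaaa => babaaa => baaa => a
  | abbbaa => bbaa => b

ab->; aba->b; ba->; baa->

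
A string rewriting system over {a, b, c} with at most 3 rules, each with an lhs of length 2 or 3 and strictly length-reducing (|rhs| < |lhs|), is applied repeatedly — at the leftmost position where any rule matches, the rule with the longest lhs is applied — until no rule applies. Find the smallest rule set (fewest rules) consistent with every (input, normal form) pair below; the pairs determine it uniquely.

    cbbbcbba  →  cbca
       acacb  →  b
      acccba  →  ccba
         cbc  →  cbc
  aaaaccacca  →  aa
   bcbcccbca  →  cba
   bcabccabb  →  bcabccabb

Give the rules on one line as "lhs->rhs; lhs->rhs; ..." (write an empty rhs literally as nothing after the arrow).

ac->; bcb->c; ccc->cb

  | cbbbcbba => cbbcba => cbca
  | acacb => acb => b
  | acccba => ccba
  | cbc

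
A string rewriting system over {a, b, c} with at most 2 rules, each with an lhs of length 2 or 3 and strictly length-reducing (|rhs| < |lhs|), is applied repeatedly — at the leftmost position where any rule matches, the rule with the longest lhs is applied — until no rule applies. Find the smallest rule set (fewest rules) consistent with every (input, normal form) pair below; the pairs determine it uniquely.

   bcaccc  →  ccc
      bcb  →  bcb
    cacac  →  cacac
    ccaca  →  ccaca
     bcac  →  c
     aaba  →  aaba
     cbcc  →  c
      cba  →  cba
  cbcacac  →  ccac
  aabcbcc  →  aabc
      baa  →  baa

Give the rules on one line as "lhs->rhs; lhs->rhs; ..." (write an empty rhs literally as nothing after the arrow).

bca->; bcc->

  | bcaccc => ccc
  | bcb
  | cacac
  | ccaca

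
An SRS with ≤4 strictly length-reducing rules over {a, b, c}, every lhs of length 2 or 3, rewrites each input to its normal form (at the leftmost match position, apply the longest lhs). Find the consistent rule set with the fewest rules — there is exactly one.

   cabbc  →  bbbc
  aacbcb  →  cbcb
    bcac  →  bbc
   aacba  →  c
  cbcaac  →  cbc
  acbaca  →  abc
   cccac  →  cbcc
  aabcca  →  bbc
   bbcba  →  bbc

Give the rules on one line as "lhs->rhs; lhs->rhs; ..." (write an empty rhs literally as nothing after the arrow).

aa->; ba->; ca->b; cca->bc

  | cabbc => bbbc
  | aacbcb => cbcb
  | bcac => bbc
  | aacba => cba => c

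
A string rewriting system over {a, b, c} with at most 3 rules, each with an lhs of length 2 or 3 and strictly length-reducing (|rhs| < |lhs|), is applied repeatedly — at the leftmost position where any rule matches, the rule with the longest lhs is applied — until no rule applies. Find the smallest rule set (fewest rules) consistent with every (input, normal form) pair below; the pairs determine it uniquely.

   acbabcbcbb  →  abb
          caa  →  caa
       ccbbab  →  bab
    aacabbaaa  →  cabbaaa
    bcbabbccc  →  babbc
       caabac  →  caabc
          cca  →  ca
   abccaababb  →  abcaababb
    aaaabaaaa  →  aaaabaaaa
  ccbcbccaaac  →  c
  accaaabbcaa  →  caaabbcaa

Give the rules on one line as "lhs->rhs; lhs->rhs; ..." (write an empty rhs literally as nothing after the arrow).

  | acbabcbcbb => cbabcbcbb => abcbcbb => abcbb => abb
  | caa
  | ccbbab => cbbab => bab
  | aacabbaaa => acabbaaa => cabbaaa

ac->c; cb->; cc->c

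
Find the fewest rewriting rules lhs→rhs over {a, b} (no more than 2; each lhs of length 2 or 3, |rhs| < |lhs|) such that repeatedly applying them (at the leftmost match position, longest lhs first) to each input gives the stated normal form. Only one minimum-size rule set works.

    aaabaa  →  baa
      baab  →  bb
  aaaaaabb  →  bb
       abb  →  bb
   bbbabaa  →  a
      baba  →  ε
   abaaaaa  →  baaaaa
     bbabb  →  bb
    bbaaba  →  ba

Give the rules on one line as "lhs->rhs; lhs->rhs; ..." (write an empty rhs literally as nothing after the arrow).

ab->b; bba->

  | aaabaa => aabaa => abaa => baa
  | baab => bab => bb
  | aaaaaabb => aaaaabb => aaaabb => aaabb => aabb => abb => bb
  | abb => bb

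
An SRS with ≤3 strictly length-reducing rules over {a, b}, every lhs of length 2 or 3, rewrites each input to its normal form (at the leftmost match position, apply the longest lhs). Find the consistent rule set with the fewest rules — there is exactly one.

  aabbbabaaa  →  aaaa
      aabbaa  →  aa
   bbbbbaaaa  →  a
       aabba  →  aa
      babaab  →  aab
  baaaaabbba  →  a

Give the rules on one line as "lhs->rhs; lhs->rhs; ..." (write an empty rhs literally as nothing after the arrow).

aba->a; ba->a; baa->ba

  | aabbbabaaa => aabbabaaa => aababaaa => aabaaa => aaaa
  | aabbaa => aabba => aaba => aa
  | bbbbbaaaa => bbbbbaaa => bbbbbaa => bbbbba => bbbba => bbba => bba => ba => a
  | aabba => aaba => aa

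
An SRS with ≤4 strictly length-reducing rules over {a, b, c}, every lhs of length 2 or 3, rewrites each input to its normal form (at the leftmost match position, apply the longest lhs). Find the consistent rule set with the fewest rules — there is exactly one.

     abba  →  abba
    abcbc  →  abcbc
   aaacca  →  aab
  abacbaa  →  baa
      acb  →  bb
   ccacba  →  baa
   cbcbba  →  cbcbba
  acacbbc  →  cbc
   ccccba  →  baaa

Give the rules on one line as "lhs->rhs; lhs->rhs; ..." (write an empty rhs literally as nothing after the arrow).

  | abba
  | abcbc
  | aaacca => aabca => aab
  | abacbaa => abbbaa => acaa => baa

ac->b; bbb->c; ca->; ccb->ba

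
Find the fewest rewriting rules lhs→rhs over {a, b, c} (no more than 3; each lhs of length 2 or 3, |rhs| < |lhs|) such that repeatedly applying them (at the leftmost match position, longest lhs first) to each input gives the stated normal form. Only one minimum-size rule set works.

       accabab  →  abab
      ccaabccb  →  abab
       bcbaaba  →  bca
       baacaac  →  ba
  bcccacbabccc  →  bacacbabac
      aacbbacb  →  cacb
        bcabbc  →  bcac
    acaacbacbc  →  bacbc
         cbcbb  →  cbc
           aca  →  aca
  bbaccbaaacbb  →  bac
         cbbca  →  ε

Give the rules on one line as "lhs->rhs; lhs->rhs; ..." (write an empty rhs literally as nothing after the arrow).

aa->; bb->; cc->a

  | accabab => aaabab => abab
  | ccaabccb => aaabccb => abccb => abab
  | bcbaaba => bcbba => bca
  | baacaac => bcaac => bcc => ba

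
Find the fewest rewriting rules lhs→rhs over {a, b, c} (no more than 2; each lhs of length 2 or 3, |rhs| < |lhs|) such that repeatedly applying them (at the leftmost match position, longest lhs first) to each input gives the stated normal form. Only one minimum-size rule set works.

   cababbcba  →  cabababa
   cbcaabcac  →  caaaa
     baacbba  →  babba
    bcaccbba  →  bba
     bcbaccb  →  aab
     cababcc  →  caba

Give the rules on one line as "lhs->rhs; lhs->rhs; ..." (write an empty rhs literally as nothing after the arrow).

  | cababbcba => cabababa
  | cbcaabcac => caaabcac => caaaaac => caaaa
  | baacbba => babba
  | bcaccbba => aaccbba => acbba => bba

ac->; bc->a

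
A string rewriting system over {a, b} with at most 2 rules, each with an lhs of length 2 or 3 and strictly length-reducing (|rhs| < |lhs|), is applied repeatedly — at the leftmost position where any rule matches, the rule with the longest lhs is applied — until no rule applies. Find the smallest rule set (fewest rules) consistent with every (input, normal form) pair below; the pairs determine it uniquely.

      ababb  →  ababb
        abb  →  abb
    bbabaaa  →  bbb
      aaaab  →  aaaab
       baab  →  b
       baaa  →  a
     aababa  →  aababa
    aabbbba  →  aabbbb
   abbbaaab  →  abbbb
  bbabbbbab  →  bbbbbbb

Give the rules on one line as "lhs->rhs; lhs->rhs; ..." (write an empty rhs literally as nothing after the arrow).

baa->; bba->bb

  | ababb
  | abb
  | bbabaaa => bbbaaa => bbbaa => bbba => bbb
  | aaaab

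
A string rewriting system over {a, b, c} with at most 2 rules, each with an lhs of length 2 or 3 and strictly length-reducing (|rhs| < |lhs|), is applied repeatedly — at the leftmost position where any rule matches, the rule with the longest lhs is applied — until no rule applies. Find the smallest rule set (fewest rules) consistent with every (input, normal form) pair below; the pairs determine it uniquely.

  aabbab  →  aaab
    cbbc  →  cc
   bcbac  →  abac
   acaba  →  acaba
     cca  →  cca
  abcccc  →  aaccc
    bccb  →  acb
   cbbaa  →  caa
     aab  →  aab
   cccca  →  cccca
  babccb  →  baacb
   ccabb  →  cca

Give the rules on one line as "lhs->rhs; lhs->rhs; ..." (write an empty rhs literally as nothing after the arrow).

  | aabbab => aaab
  | cbbc => cc
  | bcbac => abac
  | acaba

bb->; bc->a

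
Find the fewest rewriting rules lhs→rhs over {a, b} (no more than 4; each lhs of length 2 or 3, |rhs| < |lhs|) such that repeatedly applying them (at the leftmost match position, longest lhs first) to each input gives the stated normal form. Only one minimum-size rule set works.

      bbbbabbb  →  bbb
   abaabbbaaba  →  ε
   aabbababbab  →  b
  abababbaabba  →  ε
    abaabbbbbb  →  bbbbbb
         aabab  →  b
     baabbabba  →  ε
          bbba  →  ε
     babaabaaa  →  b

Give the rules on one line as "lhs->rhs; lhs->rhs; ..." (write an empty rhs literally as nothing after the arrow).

  | bbbbabbb => bbbabbb => bbabbb => babbb => bbb
  | abaabbbaaba => baabbbaaba => abbbaaba => bbbaaba => bbaaba => baaba => aba => ba => ε
  | aabbababbab => bbbababbab => bbababbab => bababbab => babbab => bbab => bab => b
  | abababbaabba => bababbaabba => babbaabba => bbaabba => baabba => abba => bba => ba => ε

aa->b; ab->b; ba->; bba->ba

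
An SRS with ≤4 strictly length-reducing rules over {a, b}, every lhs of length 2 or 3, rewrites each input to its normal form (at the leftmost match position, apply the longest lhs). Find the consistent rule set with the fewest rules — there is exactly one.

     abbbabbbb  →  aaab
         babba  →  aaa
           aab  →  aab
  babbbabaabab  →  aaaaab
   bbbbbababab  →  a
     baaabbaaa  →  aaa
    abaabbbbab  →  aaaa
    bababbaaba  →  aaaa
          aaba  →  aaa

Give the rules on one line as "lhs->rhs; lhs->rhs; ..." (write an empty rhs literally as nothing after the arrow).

ba->a; baa->ba; bab->aa

  | abbbabbbb => abbaabbb => abbabbb => abaabb => ababb => aaab
  | babba => aaba => aaa
  | aab
  | babbbabaabab => aabbabaabab => aabaaaabab => aabaaabab => aabaabab => aababab => aaaaab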